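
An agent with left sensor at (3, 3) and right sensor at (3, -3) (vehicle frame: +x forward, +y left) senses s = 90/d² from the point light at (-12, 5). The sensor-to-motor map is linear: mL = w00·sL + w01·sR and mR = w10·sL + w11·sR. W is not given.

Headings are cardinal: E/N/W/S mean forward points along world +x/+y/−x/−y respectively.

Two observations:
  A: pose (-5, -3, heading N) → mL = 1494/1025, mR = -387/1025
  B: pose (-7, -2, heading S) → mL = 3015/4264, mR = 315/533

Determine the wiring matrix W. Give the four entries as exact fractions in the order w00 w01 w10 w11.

1/2 1/2 -1/2 1

obs A: pose=(-5,-3,N) → sL=90/41, sR=18/25, mL=1494/1025, mR=-387/1025
obs B: pose=(-7,-2,S) → sL=45/82, sR=45/52, mL=3015/4264, mR=315/533
sensor matrix S = [[90/41, 18/25], [45/82, 45/52]]; det S = 8019/5330
solve [mL_A; mL_B] = S·[w00; w01] and [mR_A; mR_B] = S·[w10; w11]:
  w00 = 1/2, w01 = 1/2, w10 = -1/2, w11 = 1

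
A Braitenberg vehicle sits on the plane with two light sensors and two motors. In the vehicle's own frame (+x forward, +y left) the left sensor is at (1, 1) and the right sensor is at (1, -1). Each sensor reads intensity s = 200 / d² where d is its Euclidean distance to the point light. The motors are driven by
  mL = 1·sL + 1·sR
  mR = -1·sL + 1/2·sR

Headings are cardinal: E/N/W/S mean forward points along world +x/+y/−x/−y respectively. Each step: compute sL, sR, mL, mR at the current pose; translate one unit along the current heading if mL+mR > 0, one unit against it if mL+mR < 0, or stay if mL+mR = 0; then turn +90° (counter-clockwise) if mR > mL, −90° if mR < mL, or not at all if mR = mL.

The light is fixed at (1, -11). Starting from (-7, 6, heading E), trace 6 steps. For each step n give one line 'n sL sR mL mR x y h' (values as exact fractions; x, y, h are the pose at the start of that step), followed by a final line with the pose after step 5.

0 200/373 40/61 27120/22753 -4740/22753 -7 6 E
1 50/73 5/8 765/584 -435/1168 -6 6 S
2 200/289 200/353 128400/102017 -41700/102017 -6 5 W
3 20/37 100/169 7080/6253 -1530/6253 -7 5 N
4 200/373 40/61 27120/22753 -4740/22753 -7 6 E
5 50/73 5/8 765/584 -435/1168 -6 6 S
final -6 5 W

n=0: pose=(-7,6,E); sL=200/373, sR=40/61; mL=27120/22753, mR=-4740/22753; mL+mR=60/61 → advance +1; mR−mL=-31860/22753 → turn -1·90°
n=1: pose=(-6,6,S); sL=50/73, sR=5/8; mL=765/584, mR=-435/1168; mL+mR=15/16 → advance +1; mR−mL=-1965/1168 → turn -1·90°
n=2: pose=(-6,5,W); sL=200/289, sR=200/353; mL=128400/102017, mR=-41700/102017; mL+mR=300/353 → advance +1; mR−mL=-170100/102017 → turn -1·90°
n=3: pose=(-7,5,N); sL=20/37, sR=100/169; mL=7080/6253, mR=-1530/6253; mL+mR=150/169 → advance +1; mR−mL=-8610/6253 → turn -1·90°
n=4: pose=(-7,6,E); sL=200/373, sR=40/61; mL=27120/22753, mR=-4740/22753; mL+mR=60/61 → advance +1; mR−mL=-31860/22753 → turn -1·90°
n=5: pose=(-6,6,S); sL=50/73, sR=5/8; mL=765/584, mR=-435/1168; mL+mR=15/16 → advance +1; mR−mL=-1965/1168 → turn -1·90°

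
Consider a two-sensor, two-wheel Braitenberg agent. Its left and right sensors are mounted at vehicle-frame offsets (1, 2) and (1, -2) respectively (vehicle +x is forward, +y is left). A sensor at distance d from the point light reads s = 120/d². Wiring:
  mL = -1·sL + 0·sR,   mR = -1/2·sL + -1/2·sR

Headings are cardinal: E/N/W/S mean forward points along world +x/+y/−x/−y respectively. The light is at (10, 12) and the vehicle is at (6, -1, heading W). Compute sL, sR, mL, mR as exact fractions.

12/25 60/73 -12/25 -1188/1825

left sensor world pos  = (5, -3); dL² = 250
right sensor world pos = (5, 1); dR² = 146
sL = 120/250 = 12/25
sR = 120/146 = 60/73
mL = -1·sL + 0·sR = -12/25
mR = -1/2·sL + -1/2·sR = -1188/1825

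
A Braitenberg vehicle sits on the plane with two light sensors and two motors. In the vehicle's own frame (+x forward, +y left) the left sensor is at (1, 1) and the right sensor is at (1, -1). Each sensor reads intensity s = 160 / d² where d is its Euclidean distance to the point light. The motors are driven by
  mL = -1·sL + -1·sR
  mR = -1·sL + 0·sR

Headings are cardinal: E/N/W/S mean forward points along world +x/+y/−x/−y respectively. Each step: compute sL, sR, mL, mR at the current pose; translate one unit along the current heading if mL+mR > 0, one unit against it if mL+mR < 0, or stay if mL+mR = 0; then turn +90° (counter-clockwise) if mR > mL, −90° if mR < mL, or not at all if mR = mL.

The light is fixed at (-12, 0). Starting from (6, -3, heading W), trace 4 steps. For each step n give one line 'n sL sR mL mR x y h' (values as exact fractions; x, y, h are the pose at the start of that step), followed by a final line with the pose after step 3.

n=0: pose=(6,-3,W); sL=32/61, sR=160/293; mL=-19136/17873, mR=-32/61; mL+mR=-28512/17873 → advance -1; mR−mL=160/293 → turn +1·90°
n=1: pose=(7,-3,S); sL=5/13, sR=8/17; mL=-189/221, mR=-5/13; mL+mR=-274/221 → advance -1; mR−mL=8/17 → turn +1·90°
n=2: pose=(7,-2,E); sL=160/401, sR=160/409; mL=-129600/164009, mR=-160/401; mL+mR=-195040/164009 → advance -1; mR−mL=160/409 → turn +1·90°
n=3: pose=(6,-2,N); sL=16/29, sR=80/181; mL=-5216/5249, mR=-16/29; mL+mR=-8112/5249 → advance -1; mR−mL=80/181 → turn +1·90°

0 32/61 160/293 -19136/17873 -32/61 6 -3 W
1 5/13 8/17 -189/221 -5/13 7 -3 S
2 160/401 160/409 -129600/164009 -160/401 7 -2 E
3 16/29 80/181 -5216/5249 -16/29 6 -2 N
final 6 -3 W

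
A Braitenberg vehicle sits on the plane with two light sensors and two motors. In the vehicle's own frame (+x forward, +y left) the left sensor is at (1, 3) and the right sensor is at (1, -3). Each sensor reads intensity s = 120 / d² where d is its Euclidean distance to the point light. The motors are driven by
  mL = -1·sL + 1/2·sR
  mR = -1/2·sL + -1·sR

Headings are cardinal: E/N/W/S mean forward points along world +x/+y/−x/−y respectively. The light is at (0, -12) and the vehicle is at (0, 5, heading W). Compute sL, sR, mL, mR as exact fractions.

120/197 120/401 -36300/78997 -47700/78997

left sensor world pos  = (-1, 2); dL² = 197
right sensor world pos = (-1, 8); dR² = 401
sL = 120/197 = 120/197
sR = 120/401 = 120/401
mL = -1·sL + 1/2·sR = -36300/78997
mR = -1/2·sL + -1·sR = -47700/78997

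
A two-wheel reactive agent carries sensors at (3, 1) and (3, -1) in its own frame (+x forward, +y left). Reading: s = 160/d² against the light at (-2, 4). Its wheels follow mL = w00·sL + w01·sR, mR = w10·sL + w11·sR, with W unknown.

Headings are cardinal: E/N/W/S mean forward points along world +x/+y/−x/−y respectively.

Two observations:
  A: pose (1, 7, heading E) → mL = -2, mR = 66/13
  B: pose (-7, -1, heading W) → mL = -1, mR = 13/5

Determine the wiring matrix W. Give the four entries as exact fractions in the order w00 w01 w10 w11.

0 -1/2 1 1/2

obs A: pose=(1,7,E) → sL=40/13, sR=4, mL=-2, mR=66/13
obs B: pose=(-7,-1,W) → sL=8/5, sR=2, mL=-1, mR=13/5
sensor matrix S = [[40/13, 4], [8/5, 2]]; det S = -16/65
solve [mL_A; mL_B] = S·[w00; w01] and [mR_A; mR_B] = S·[w10; w11]:
  w00 = 0, w01 = -1/2, w10 = 1, w11 = 1/2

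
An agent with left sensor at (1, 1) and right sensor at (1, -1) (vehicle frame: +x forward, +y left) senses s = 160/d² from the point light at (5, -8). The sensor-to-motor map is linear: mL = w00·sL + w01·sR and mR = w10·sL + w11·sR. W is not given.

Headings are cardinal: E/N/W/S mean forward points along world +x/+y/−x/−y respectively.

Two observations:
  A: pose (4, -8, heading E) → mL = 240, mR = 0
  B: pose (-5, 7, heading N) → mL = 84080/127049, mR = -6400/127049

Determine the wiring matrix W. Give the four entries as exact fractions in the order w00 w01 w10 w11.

1 1/2 1 -1

obs A: pose=(4,-8,E) → sL=160, sR=160, mL=240, mR=0
obs B: pose=(-5,7,N) → sL=160/377, sR=160/337, mL=84080/127049, mR=-6400/127049
sensor matrix S = [[160, 160], [160/377, 160/337]]; det S = 1024000/127049
solve [mL_A; mL_B] = S·[w00; w01] and [mR_A; mR_B] = S·[w10; w11]:
  w00 = 1, w01 = 1/2, w10 = 1, w11 = -1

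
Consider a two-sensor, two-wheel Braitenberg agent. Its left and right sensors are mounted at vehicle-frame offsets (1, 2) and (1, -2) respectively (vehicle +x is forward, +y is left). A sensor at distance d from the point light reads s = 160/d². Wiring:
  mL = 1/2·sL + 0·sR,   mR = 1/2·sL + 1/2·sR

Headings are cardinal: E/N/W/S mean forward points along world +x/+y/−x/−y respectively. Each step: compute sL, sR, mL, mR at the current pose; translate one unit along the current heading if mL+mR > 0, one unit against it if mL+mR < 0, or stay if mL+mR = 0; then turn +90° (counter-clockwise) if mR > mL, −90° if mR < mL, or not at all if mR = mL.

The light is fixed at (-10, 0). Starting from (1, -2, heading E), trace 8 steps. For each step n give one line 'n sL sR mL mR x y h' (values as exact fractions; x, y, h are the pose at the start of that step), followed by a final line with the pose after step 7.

n=0: pose=(1,-2,E); sL=10/9, sR=1; mL=5/9, mR=19/18; mL+mR=29/18 → advance +1; mR−mL=1/2 → turn +1·90°
n=1: pose=(2,-2,N); sL=160/101, sR=160/197; mL=80/101, mR=23840/19897; mL+mR=39600/19897 → advance +1; mR−mL=80/197 → turn +1·90°
n=2: pose=(2,-1,W); sL=16/13, sR=80/61; mL=8/13, mR=1008/793; mL+mR=1496/793 → advance +1; mR−mL=40/61 → turn +1·90°
n=3: pose=(1,-1,S); sL=160/173, sR=32/17; mL=80/173, mR=4128/2941; mL+mR=5488/2941 → advance +1; mR−mL=16/17 → turn +1·90°
n=4: pose=(1,-2,E); sL=10/9, sR=1; mL=5/9, mR=19/18; mL+mR=29/18 → advance +1; mR−mL=1/2 → turn +1·90°
n=5: pose=(2,-2,N); sL=160/101, sR=160/197; mL=80/101, mR=23840/19897; mL+mR=39600/19897 → advance +1; mR−mL=80/197 → turn +1·90°
n=6: pose=(2,-1,W); sL=16/13, sR=80/61; mL=8/13, mR=1008/793; mL+mR=1496/793 → advance +1; mR−mL=40/61 → turn +1·90°
n=7: pose=(1,-1,S); sL=160/173, sR=32/17; mL=80/173, mR=4128/2941; mL+mR=5488/2941 → advance +1; mR−mL=16/17 → turn +1·90°

0 10/9 1 5/9 19/18 1 -2 E
1 160/101 160/197 80/101 23840/19897 2 -2 N
2 16/13 80/61 8/13 1008/793 2 -1 W
3 160/173 32/17 80/173 4128/2941 1 -1 S
4 10/9 1 5/9 19/18 1 -2 E
5 160/101 160/197 80/101 23840/19897 2 -2 N
6 16/13 80/61 8/13 1008/793 2 -1 W
7 160/173 32/17 80/173 4128/2941 1 -1 S
final 1 -2 E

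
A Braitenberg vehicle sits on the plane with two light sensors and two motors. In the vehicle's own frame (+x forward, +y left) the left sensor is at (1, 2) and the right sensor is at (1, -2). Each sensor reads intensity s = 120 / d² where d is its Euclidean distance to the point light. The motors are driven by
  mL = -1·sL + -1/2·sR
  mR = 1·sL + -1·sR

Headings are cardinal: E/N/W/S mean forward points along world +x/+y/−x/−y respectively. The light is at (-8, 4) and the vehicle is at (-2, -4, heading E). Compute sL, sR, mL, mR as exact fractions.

left sensor world pos  = (-1, -2); dL² = 85
right sensor world pos = (-1, -6); dR² = 149
sL = 120/85 = 24/17
sR = 120/149 = 120/149
mL = -1·sL + -1/2·sR = -4596/2533
mR = 1·sL + -1·sR = 1536/2533

24/17 120/149 -4596/2533 1536/2533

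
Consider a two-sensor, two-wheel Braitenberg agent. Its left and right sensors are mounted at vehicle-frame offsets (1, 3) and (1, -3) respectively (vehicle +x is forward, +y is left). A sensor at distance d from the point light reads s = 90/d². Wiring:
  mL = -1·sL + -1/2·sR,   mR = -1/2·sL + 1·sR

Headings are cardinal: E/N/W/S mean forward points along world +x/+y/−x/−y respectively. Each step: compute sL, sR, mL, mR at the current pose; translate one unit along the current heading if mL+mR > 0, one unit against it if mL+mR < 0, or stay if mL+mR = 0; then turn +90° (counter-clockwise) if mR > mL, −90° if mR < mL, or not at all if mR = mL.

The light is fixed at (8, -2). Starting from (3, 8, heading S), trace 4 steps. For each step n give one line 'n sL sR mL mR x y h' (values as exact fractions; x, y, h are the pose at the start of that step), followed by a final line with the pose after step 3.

n=0: pose=(3,8,S); sL=18/17, sR=18/29; mL=-675/493, mR=45/493; mL+mR=-630/493 → advance -1; mR−mL=720/493 → turn +1·90°
n=1: pose=(3,9,E); sL=45/106, sR=9/8; mL=-837/848, mR=387/424; mL+mR=-63/848 → advance -1; mR−mL=1611/848 → turn +1·90°
n=2: pose=(2,9,N); sL=2/5, sR=10/17; mL=-59/85, mR=33/85; mL+mR=-26/85 → advance -1; mR−mL=92/85 → turn +1·90°
n=3: pose=(2,8,W); sL=45/49, sR=45/109; mL=-12015/10682, mR=-495/10682; mL+mR=-6255/5341 → advance -1; mR−mL=5760/5341 → turn +1·90°

0 18/17 18/29 -675/493 45/493 3 8 S
1 45/106 9/8 -837/848 387/424 3 9 E
2 2/5 10/17 -59/85 33/85 2 9 N
3 45/49 45/109 -12015/10682 -495/10682 2 8 W
final 3 8 S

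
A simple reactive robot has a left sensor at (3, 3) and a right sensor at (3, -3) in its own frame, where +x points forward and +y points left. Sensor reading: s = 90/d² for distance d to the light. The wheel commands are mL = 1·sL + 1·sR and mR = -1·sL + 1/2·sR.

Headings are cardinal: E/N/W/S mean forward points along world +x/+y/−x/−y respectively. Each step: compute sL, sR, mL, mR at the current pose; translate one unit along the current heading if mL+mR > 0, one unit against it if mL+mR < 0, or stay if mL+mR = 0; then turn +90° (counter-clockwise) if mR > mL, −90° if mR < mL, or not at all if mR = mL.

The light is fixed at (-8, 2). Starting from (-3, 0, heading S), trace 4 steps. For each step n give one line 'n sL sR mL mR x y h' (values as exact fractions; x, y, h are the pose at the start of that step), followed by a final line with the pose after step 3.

n=0: pose=(-3,0,S); sL=90/89, sR=90/29; mL=10620/2581, mR=1395/2581; mL+mR=135/29 → advance +1; mR−mL=-9225/2581 → turn -1·90°
n=1: pose=(-3,-1,W); sL=9/4, sR=45/2; mL=99/4, mR=9; mL+mR=135/4 → advance +1; mR−mL=-63/4 → turn -1·90°
n=2: pose=(-4,-1,N); sL=90, sR=90/49; mL=4500/49, mR=-4365/49; mL+mR=135/49 → advance +1; mR−mL=-8865/49 → turn -1·90°
n=3: pose=(-4,0,E); sL=9/5, sR=45/37; mL=558/185, mR=-441/370; mL+mR=135/74 → advance +1; mR−mL=-1557/370 → turn -1·90°

0 90/89 90/29 10620/2581 1395/2581 -3 0 S
1 9/4 45/2 99/4 9 -3 -1 W
2 90 90/49 4500/49 -4365/49 -4 -1 N
3 9/5 45/37 558/185 -441/370 -4 0 E
final -3 0 S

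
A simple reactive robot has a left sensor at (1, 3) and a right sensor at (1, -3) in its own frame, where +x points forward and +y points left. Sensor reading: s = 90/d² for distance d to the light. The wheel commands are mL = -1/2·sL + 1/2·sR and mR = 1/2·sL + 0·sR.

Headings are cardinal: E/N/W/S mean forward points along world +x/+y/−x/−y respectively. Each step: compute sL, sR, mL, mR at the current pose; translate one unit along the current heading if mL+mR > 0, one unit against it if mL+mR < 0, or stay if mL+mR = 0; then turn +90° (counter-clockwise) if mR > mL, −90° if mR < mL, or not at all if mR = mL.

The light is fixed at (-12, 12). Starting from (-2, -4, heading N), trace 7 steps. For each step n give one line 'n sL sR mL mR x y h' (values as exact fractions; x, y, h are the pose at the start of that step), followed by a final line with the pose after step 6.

0 45/137 45/197 -1350/26989 45/274 -2 -4 N
1 2/9 2/5 4/45 1/9 -2 -3 W
2 9/40 45/146 243/5840 9/80 -3 -3 S
3 90/269 90/461 -8640/124009 45/269 -3 -4 E
4 45/137 45/197 -1350/26989 45/274 -2 -4 N
5 2/9 2/5 4/45 1/9 -2 -3 W
6 9/40 45/146 243/5840 9/80 -3 -3 S
final -3 -4 E

n=0: pose=(-2,-4,N); sL=45/137, sR=45/197; mL=-1350/26989, mR=45/274; mL+mR=45/394 → advance +1; mR−mL=11565/53978 → turn +1·90°
n=1: pose=(-2,-3,W); sL=2/9, sR=2/5; mL=4/45, mR=1/9; mL+mR=1/5 → advance +1; mR−mL=1/45 → turn +1·90°
n=2: pose=(-3,-3,S); sL=9/40, sR=45/146; mL=243/5840, mR=9/80; mL+mR=45/292 → advance +1; mR−mL=207/2920 → turn +1·90°
n=3: pose=(-3,-4,E); sL=90/269, sR=90/461; mL=-8640/124009, mR=45/269; mL+mR=45/461 → advance +1; mR−mL=29385/124009 → turn +1·90°
n=4: pose=(-2,-4,N); sL=45/137, sR=45/197; mL=-1350/26989, mR=45/274; mL+mR=45/394 → advance +1; mR−mL=11565/53978 → turn +1·90°
n=5: pose=(-2,-3,W); sL=2/9, sR=2/5; mL=4/45, mR=1/9; mL+mR=1/5 → advance +1; mR−mL=1/45 → turn +1·90°
n=6: pose=(-3,-3,S); sL=9/40, sR=45/146; mL=243/5840, mR=9/80; mL+mR=45/292 → advance +1; mR−mL=207/2920 → turn +1·90°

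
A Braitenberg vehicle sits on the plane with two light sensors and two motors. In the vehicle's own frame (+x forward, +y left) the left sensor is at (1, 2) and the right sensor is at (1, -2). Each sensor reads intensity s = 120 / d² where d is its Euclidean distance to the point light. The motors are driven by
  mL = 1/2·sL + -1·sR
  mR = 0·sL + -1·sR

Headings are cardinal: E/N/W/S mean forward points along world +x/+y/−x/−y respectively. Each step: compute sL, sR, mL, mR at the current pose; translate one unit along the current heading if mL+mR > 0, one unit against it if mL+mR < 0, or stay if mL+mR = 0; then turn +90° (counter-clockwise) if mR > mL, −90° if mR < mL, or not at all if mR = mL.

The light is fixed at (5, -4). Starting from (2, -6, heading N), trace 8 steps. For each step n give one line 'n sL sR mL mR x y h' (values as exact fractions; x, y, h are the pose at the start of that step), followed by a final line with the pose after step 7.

n=0: pose=(2,-6,N); sL=60/13, sR=60; mL=-750/13, mR=-60; mL+mR=-1530/13 → advance -1; mR−mL=-30/13 → turn -1·90°
n=1: pose=(2,-7,E); sL=24, sR=120/29; mL=228/29, mR=-120/29; mL+mR=108/29 → advance +1; mR−mL=-12 → turn -1·90°
n=2: pose=(3,-7,S); sL=15/2, sR=15/4; mL=0, mR=-15/4; mL+mR=-15/4 → advance -1; mR−mL=-15/4 → turn -1·90°
n=3: pose=(3,-6,W); sL=24/5, sR=40/3; mL=-164/15, mR=-40/3; mL+mR=-364/15 → advance -1; mR−mL=-12/5 → turn -1·90°
n=4: pose=(4,-6,N); sL=12, sR=60; mL=-54, mR=-60; mL+mR=-114 → advance -1; mR−mL=-6 → turn -1·90°
n=5: pose=(4,-7,E); sL=120, sR=24/5; mL=276/5, mR=-24/5; mL+mR=252/5 → advance +1; mR−mL=-60 → turn -1·90°
n=6: pose=(5,-7,S); sL=6, sR=6; mL=-3, mR=-6; mL+mR=-9 → advance -1; mR−mL=-3 → turn -1·90°
n=7: pose=(5,-6,W); sL=120/17, sR=120; mL=-1980/17, mR=-120; mL+mR=-4020/17 → advance -1; mR−mL=-60/17 → turn -1·90°

0 60/13 60 -750/13 -60 2 -6 N
1 24 120/29 228/29 -120/29 2 -7 E
2 15/2 15/4 0 -15/4 3 -7 S
3 24/5 40/3 -164/15 -40/3 3 -6 W
4 12 60 -54 -60 4 -6 N
5 120 24/5 276/5 -24/5 4 -7 E
6 6 6 -3 -6 5 -7 S
7 120/17 120 -1980/17 -120 5 -6 W
final 6 -6 N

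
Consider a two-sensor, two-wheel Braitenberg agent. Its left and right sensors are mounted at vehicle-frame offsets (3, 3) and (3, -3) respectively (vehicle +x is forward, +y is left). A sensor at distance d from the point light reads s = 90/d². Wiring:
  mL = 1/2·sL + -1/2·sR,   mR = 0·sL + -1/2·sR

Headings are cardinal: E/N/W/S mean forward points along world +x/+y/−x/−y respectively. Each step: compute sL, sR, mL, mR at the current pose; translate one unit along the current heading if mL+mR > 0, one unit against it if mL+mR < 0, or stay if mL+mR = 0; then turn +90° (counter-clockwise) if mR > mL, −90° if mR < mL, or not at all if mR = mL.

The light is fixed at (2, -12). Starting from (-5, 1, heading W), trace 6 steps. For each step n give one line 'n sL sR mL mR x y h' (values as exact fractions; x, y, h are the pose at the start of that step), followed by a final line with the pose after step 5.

0 9/20 45/178 351/3560 -45/356 -5 1 W
1 90/337 18/53 -648/17861 -9/53 -4 1 N
2 5/13 1 -4/13 -1/2 -4 0 E
3 90/97 90/181 3780/17557 -45/181 -5 0 S
4 9/20 45/178 351/3560 -45/356 -5 1 W
5 90/337 18/53 -648/17861 -9/53 -4 1 N
final -4 0 E

n=0: pose=(-5,1,W); sL=9/20, sR=45/178; mL=351/3560, mR=-45/356; mL+mR=-99/3560 → advance -1; mR−mL=-9/40 → turn -1·90°
n=1: pose=(-4,1,N); sL=90/337, sR=18/53; mL=-648/17861, mR=-9/53; mL+mR=-3681/17861 → advance -1; mR−mL=-45/337 → turn -1·90°
n=2: pose=(-4,0,E); sL=5/13, sR=1; mL=-4/13, mR=-1/2; mL+mR=-21/26 → advance -1; mR−mL=-5/26 → turn -1·90°
n=3: pose=(-5,0,S); sL=90/97, sR=90/181; mL=3780/17557, mR=-45/181; mL+mR=-585/17557 → advance -1; mR−mL=-45/97 → turn -1·90°
n=4: pose=(-5,1,W); sL=9/20, sR=45/178; mL=351/3560, mR=-45/356; mL+mR=-99/3560 → advance -1; mR−mL=-9/40 → turn -1·90°
n=5: pose=(-4,1,N); sL=90/337, sR=18/53; mL=-648/17861, mR=-9/53; mL+mR=-3681/17861 → advance -1; mR−mL=-45/337 → turn -1·90°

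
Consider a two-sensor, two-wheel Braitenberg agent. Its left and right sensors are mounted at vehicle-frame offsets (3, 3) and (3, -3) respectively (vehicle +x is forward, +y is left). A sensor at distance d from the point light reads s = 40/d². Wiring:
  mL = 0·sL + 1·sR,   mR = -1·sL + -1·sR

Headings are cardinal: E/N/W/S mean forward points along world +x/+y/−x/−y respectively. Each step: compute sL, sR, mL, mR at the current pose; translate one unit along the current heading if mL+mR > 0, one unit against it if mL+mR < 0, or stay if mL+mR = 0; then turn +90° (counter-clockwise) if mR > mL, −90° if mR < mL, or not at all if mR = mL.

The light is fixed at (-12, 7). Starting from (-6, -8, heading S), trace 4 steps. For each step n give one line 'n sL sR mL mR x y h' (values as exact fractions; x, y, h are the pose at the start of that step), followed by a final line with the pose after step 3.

0 8/81 40/333 40/333 -656/2997 -6 -8 S
1 20/149 4/13 4/13 -856/1937 -6 -7 W
2 40/137 40/221 40/221 -14320/30277 -5 -7 N
3 10/61 5/53 5/53 -835/3233 -5 -8 E
final -6 -8 S

n=0: pose=(-6,-8,S); sL=8/81, sR=40/333; mL=40/333, mR=-656/2997; mL+mR=-8/81 → advance -1; mR−mL=-1016/2997 → turn -1·90°
n=1: pose=(-6,-7,W); sL=20/149, sR=4/13; mL=4/13, mR=-856/1937; mL+mR=-20/149 → advance -1; mR−mL=-1452/1937 → turn -1·90°
n=2: pose=(-5,-7,N); sL=40/137, sR=40/221; mL=40/221, mR=-14320/30277; mL+mR=-40/137 → advance -1; mR−mL=-19800/30277 → turn -1·90°
n=3: pose=(-5,-8,E); sL=10/61, sR=5/53; mL=5/53, mR=-835/3233; mL+mR=-10/61 → advance -1; mR−mL=-1140/3233 → turn -1·90°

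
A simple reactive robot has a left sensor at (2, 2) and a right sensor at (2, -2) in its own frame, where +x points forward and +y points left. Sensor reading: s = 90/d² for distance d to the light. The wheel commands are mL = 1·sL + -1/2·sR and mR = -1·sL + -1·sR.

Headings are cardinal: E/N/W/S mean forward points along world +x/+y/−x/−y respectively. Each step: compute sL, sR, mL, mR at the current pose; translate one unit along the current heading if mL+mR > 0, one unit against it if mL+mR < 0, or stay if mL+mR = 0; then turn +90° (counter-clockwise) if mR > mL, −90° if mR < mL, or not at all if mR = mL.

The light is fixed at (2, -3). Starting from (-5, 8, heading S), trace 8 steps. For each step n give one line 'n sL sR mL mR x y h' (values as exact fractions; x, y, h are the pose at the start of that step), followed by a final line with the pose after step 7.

0 45/53 5/9 545/954 -670/477 -5 8 S
1 90/181 90/277 16785/50137 -41220/50137 -5 9 W
2 9/26 45/106 369/2756 -531/689 -4 9 N
3 18/37 90/97 81/3589 -5076/3589 -4 8 E
4 45/53 5/9 545/954 -670/477 -5 8 S
5 90/181 90/277 16785/50137 -41220/50137 -5 9 W
6 9/26 45/106 369/2756 -531/689 -4 9 N
7 18/37 90/97 81/3589 -5076/3589 -4 8 E
final -5 8 S

n=0: pose=(-5,8,S); sL=45/53, sR=5/9; mL=545/954, mR=-670/477; mL+mR=-5/6 → advance -1; mR−mL=-1885/954 → turn -1·90°
n=1: pose=(-5,9,W); sL=90/181, sR=90/277; mL=16785/50137, mR=-41220/50137; mL+mR=-135/277 → advance -1; mR−mL=-58005/50137 → turn -1·90°
n=2: pose=(-4,9,N); sL=9/26, sR=45/106; mL=369/2756, mR=-531/689; mL+mR=-135/212 → advance -1; mR−mL=-2493/2756 → turn -1·90°
n=3: pose=(-4,8,E); sL=18/37, sR=90/97; mL=81/3589, mR=-5076/3589; mL+mR=-135/97 → advance -1; mR−mL=-5157/3589 → turn -1·90°
n=4: pose=(-5,8,S); sL=45/53, sR=5/9; mL=545/954, mR=-670/477; mL+mR=-5/6 → advance -1; mR−mL=-1885/954 → turn -1·90°
n=5: pose=(-5,9,W); sL=90/181, sR=90/277; mL=16785/50137, mR=-41220/50137; mL+mR=-135/277 → advance -1; mR−mL=-58005/50137 → turn -1·90°
n=6: pose=(-4,9,N); sL=9/26, sR=45/106; mL=369/2756, mR=-531/689; mL+mR=-135/212 → advance -1; mR−mL=-2493/2756 → turn -1·90°
n=7: pose=(-4,8,E); sL=18/37, sR=90/97; mL=81/3589, mR=-5076/3589; mL+mR=-135/97 → advance -1; mR−mL=-5157/3589 → turn -1·90°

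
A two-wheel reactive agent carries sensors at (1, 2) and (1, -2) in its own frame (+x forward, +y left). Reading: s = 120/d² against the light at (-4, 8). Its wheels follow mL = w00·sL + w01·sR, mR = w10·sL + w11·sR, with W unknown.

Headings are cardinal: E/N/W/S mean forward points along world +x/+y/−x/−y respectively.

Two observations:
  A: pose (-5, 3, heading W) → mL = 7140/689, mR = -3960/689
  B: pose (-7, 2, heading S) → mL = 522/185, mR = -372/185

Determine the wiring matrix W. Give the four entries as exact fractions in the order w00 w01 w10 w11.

obs A: pose=(-5,3,W) → sL=120/53, sR=120/13, mL=7140/689, mR=-3960/689
obs B: pose=(-7,2,S) → sL=12/5, sR=60/37, mL=522/185, mR=-372/185
sensor matrix S = [[120/53, 120/13], [12/5, 60/37]]; det S = -471168/25493
solve [mL_A; mL_B] = S·[w00; w01] and [mR_A; mR_B] = S·[w10; w11]:
  w00 = 1/2, w01 = 1, w10 = -1/2, w11 = -1/2

1/2 1 -1/2 -1/2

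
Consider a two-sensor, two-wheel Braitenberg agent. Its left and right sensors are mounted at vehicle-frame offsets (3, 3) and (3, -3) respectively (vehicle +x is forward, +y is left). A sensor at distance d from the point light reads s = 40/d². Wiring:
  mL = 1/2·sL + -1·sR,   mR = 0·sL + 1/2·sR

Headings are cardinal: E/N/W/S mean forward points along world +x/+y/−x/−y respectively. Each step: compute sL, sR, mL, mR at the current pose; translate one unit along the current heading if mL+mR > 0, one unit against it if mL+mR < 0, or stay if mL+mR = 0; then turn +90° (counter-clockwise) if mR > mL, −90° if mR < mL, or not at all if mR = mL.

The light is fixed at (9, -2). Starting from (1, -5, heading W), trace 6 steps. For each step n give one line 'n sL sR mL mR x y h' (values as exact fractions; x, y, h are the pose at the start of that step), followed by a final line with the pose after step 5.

0 40/157 40/121 -3860/18997 20/121 1 -5 W
1 10/13 5/17 20/221 5/34 2 -5 S
2 40/17 8/13 124/221 4/13 2 -6 E
3 20/29 4/13 14/377 2/13 3 -6 S
4 40/13 40/73 940/949 20/73 3 -7 E
5 10/17 5/16 -5/272 5/32 4 -7 S
final 4 -8 E

n=0: pose=(1,-5,W); sL=40/157, sR=40/121; mL=-3860/18997, mR=20/121; mL+mR=-720/18997 → advance -1; mR−mL=7000/18997 → turn +1·90°
n=1: pose=(2,-5,S); sL=10/13, sR=5/17; mL=20/221, mR=5/34; mL+mR=105/442 → advance +1; mR−mL=25/442 → turn +1·90°
n=2: pose=(2,-6,E); sL=40/17, sR=8/13; mL=124/221, mR=4/13; mL+mR=192/221 → advance +1; mR−mL=-56/221 → turn -1·90°
n=3: pose=(3,-6,S); sL=20/29, sR=4/13; mL=14/377, mR=2/13; mL+mR=72/377 → advance +1; mR−mL=44/377 → turn +1·90°
n=4: pose=(3,-7,E); sL=40/13, sR=40/73; mL=940/949, mR=20/73; mL+mR=1200/949 → advance +1; mR−mL=-680/949 → turn -1·90°
n=5: pose=(4,-7,S); sL=10/17, sR=5/16; mL=-5/272, mR=5/32; mL+mR=75/544 → advance +1; mR−mL=95/544 → turn +1·90°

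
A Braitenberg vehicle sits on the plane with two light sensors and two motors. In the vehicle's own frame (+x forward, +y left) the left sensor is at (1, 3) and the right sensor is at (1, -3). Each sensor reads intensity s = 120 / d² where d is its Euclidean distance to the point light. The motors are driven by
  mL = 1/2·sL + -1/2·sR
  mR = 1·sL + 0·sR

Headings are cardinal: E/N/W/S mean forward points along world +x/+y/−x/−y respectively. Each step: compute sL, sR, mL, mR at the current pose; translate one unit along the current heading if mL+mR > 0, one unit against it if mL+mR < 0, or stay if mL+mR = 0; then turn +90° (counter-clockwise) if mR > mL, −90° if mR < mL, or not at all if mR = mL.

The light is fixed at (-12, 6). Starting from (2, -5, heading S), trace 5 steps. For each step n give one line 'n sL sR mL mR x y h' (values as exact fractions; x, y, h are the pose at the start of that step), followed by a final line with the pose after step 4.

0 120/433 24/53 -2016/22949 120/433 2 -5 S
1 20/51 4/15 16/255 20/51 2 -6 E
2 24/53 24/89 432/4717 24/53 3 -6 N
3 15/49 6/13 -99/1274 15/49 3 -5 W
4 120/433 24/53 -2016/22949 120/433 2 -5 S
final 2 -6 E

n=0: pose=(2,-5,S); sL=120/433, sR=24/53; mL=-2016/22949, mR=120/433; mL+mR=4344/22949 → advance +1; mR−mL=8376/22949 → turn +1·90°
n=1: pose=(2,-6,E); sL=20/51, sR=4/15; mL=16/255, mR=20/51; mL+mR=116/255 → advance +1; mR−mL=28/85 → turn +1·90°
n=2: pose=(3,-6,N); sL=24/53, sR=24/89; mL=432/4717, mR=24/53; mL+mR=2568/4717 → advance +1; mR−mL=1704/4717 → turn +1·90°
n=3: pose=(3,-5,W); sL=15/49, sR=6/13; mL=-99/1274, mR=15/49; mL+mR=291/1274 → advance +1; mR−mL=489/1274 → turn +1·90°
n=4: pose=(2,-5,S); sL=120/433, sR=24/53; mL=-2016/22949, mR=120/433; mL+mR=4344/22949 → advance +1; mR−mL=8376/22949 → turn +1·90°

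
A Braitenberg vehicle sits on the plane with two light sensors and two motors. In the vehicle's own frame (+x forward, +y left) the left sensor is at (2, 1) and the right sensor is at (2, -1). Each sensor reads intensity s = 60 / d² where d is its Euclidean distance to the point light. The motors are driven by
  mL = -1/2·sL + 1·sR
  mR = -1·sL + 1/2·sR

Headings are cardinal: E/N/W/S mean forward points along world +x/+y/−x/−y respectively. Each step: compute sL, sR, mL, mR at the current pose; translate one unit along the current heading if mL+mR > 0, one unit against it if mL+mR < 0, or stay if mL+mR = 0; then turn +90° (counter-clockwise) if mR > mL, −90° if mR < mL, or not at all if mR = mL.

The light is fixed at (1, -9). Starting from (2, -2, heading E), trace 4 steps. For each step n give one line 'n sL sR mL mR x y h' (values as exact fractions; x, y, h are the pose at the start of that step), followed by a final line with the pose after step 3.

n=0: pose=(2,-2,E); sL=60/73, sR=4/3; mL=202/219, mR=-34/219; mL+mR=56/73 → advance +1; mR−mL=-236/219 → turn -1·90°
n=1: pose=(3,-2,S); sL=30/17, sR=30/13; mL=315/221, mR=-135/221; mL+mR=180/221 → advance +1; mR−mL=-450/221 → turn -1·90°
n=2: pose=(3,-3,W); sL=12/5, sR=60/49; mL=6/245, mR=-438/245; mL+mR=-432/245 → advance -1; mR−mL=-444/245 → turn -1·90°
n=3: pose=(4,-3,N); sL=15/17, sR=3/4; mL=21/68, mR=-69/136; mL+mR=-27/136 → advance -1; mR−mL=-111/136 → turn -1·90°

0 60/73 4/3 202/219 -34/219 2 -2 E
1 30/17 30/13 315/221 -135/221 3 -2 S
2 12/5 60/49 6/245 -438/245 3 -3 W
3 15/17 3/4 21/68 -69/136 4 -3 N
final 4 -4 E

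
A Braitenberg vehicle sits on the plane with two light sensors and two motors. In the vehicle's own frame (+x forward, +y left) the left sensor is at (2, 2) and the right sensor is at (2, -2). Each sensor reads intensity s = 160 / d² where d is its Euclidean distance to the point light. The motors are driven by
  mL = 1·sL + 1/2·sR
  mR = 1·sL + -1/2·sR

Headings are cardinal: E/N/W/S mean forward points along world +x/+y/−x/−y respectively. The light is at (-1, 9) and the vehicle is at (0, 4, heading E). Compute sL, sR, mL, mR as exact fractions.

80/9 80/29 2680/261 1960/261

left sensor world pos  = (2, 6); dL² = 18
right sensor world pos = (2, 2); dR² = 58
sL = 160/18 = 80/9
sR = 160/58 = 80/29
mL = 1·sL + 1/2·sR = 2680/261
mR = 1·sL + -1/2·sR = 1960/261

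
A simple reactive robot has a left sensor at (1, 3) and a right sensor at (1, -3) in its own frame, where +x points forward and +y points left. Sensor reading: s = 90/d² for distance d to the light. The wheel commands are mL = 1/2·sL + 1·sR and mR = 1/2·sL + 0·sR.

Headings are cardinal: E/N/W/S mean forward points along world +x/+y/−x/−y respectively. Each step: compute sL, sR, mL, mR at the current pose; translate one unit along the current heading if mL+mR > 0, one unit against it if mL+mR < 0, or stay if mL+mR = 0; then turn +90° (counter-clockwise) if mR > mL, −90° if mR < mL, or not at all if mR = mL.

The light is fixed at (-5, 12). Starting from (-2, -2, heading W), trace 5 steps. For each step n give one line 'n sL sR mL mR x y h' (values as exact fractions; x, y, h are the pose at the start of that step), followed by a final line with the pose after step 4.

n=0: pose=(-2,-2,W); sL=90/293, sR=18/25; mL=6399/7325, mR=45/293; mL+mR=7524/7325 → advance +1; mR−mL=-18/25 → turn -1·90°
n=1: pose=(-3,-2,N); sL=9/17, sR=45/97; mL=2403/3298, mR=9/34; mL+mR=1638/1649 → advance +1; mR−mL=-45/97 → turn -1·90°
n=2: pose=(-3,-1,E); sL=90/109, sR=18/53; mL=4347/5777, mR=45/109; mL+mR=6732/5777 → advance +1; mR−mL=-18/53 → turn -1·90°
n=3: pose=(-2,-1,S); sL=45/116, sR=45/98; mL=7425/11368, mR=45/232; mL+mR=4815/5684 → advance +1; mR−mL=-45/98 → turn -1·90°
n=4: pose=(-2,-2,W); sL=90/293, sR=18/25; mL=6399/7325, mR=45/293; mL+mR=7524/7325 → advance +1; mR−mL=-18/25 → turn -1·90°

0 90/293 18/25 6399/7325 45/293 -2 -2 W
1 9/17 45/97 2403/3298 9/34 -3 -2 N
2 90/109 18/53 4347/5777 45/109 -3 -1 E
3 45/116 45/98 7425/11368 45/232 -2 -1 S
4 90/293 18/25 6399/7325 45/293 -2 -2 W
final -3 -2 N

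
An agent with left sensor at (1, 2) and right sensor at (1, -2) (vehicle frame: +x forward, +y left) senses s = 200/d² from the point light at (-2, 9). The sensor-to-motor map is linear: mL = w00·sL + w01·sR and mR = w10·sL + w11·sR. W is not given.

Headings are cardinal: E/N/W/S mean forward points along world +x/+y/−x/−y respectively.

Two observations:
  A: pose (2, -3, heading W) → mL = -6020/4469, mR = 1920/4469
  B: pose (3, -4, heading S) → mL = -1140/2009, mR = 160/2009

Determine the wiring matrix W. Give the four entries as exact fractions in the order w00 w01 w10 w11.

obs A: pose=(2,-3,W) → sL=40/41, sR=200/109, mL=-6020/4469, mR=1920/4469
obs B: pose=(3,-4,S) → sL=40/49, sR=40/41, mL=-1140/2009, mR=160/2009
sensor matrix S = [[40/41, 200/109], [40/49, 40/41]]; det S = -4902400/8978221
solve [mL_A; mL_B] = S·[w00; w01] and [mR_A; mR_B] = S·[w10; w11]:
  w00 = 1/2, w01 = -1, w10 = -1/2, w11 = 1/2

1/2 -1 -1/2 1/2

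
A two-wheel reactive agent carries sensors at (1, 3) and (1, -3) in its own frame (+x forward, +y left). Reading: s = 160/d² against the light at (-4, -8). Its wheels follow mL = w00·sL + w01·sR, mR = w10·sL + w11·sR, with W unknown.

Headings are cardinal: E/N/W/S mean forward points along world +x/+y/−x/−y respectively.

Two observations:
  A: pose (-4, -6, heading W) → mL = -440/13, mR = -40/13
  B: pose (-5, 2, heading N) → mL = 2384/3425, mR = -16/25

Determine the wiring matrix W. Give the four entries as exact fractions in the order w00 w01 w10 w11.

obs A: pose=(-4,-6,W) → sL=80, sR=80/13, mL=-440/13, mR=-40/13
obs B: pose=(-5,2,N) → sL=160/137, sR=32/25, mL=2384/3425, mR=-16/25
sensor matrix S = [[80, 80/13], [160/137, 32/25]]; det S = 847872/8905
solve [mL_A; mL_B] = S·[w00; w01] and [mR_A; mR_B] = S·[w10; w11]:
  w00 = -1/2, w01 = 1, w10 = 0, w11 = -1/2

-1/2 1 0 -1/2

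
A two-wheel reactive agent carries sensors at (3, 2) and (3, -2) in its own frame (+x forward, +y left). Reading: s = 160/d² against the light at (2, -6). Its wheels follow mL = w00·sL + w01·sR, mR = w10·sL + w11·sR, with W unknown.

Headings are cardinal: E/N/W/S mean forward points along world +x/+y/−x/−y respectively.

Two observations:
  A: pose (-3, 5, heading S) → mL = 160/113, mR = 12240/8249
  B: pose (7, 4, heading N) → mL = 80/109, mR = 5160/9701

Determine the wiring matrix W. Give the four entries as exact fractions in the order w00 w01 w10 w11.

obs A: pose=(-3,5,S) → sL=160/73, sR=160/113, mL=160/113, mR=12240/8249
obs B: pose=(7,4,N) → sL=80/89, sR=80/109, mL=80/109, mR=5160/9701
sensor matrix S = [[160/73, 160/113], [80/89, 80/109]]; det S = 26880000/80023549
solve [mL_A; mL_B] = S·[w00; w01] and [mR_A; mR_B] = S·[w10; w11]:
  w00 = 0, w01 = 1, w10 = 1, w11 = -1/2

0 1 1 -1/2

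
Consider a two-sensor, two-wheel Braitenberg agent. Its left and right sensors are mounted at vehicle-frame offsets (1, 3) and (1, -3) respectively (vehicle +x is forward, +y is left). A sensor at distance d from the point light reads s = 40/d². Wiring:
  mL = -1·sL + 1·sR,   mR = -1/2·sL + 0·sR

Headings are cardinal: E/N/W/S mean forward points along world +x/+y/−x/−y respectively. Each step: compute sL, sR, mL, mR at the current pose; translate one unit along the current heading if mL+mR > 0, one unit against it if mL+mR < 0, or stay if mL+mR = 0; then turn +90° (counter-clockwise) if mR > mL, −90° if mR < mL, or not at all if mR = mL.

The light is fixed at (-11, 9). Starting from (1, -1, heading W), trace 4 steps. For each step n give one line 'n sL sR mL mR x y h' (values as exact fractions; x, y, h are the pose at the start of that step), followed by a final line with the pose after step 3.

n=0: pose=(1,-1,W); sL=4/29, sR=4/17; mL=48/493, mR=-2/29; mL+mR=14/493 → advance +1; mR−mL=-82/493 → turn -1·90°
n=1: pose=(0,-1,N); sL=8/29, sR=40/277; mL=-1056/8033, mR=-4/29; mL+mR=-2164/8033 → advance -1; mR−mL=-52/8033 → turn -1·90°
n=2: pose=(0,-2,E); sL=5/26, sR=2/17; mL=-33/442, mR=-5/52; mL+mR=-151/884 → advance -1; mR−mL=-19/884 → turn -1·90°
n=3: pose=(-1,-2,S); sL=40/313, sR=40/193; mL=4800/60409, mR=-20/313; mL+mR=940/60409 → advance +1; mR−mL=-8660/60409 → turn -1·90°

0 4/29 4/17 48/493 -2/29 1 -1 W
1 8/29 40/277 -1056/8033 -4/29 0 -1 N
2 5/26 2/17 -33/442 -5/52 0 -2 E
3 40/313 40/193 4800/60409 -20/313 -1 -2 S
final -1 -3 W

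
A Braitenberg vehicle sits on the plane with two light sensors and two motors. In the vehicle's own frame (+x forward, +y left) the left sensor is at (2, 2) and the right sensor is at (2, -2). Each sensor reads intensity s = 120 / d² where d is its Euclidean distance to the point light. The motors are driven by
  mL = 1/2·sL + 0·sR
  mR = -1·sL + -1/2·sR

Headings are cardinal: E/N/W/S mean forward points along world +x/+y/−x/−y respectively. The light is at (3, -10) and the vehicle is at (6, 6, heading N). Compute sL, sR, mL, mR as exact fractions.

24/65 120/349 12/65 -12276/22685

left sensor world pos  = (4, 8); dL² = 325
right sensor world pos = (8, 8); dR² = 349
sL = 120/325 = 24/65
sR = 120/349 = 120/349
mL = 1/2·sL + 0·sR = 12/65
mR = -1·sL + -1/2·sR = -12276/22685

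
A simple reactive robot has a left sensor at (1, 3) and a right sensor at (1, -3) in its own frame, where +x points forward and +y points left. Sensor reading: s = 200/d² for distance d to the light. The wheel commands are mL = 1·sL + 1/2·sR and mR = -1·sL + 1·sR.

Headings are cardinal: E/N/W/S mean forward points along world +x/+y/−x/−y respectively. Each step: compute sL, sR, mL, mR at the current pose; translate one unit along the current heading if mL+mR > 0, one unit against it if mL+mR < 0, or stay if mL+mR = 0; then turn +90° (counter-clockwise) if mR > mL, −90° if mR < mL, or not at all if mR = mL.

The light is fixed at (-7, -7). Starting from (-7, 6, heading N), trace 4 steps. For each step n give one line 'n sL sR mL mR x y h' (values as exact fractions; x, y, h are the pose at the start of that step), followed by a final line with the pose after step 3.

0 40/41 40/41 60/41 0 -7 6 N
1 20/29 100/61 2670/1769 1680/1769 -7 7 E
2 40/37 200/173 10620/6401 480/6401 -6 7 S
3 2 25/32 153/64 -39/32 -6 6 W
final -7 6 N

n=0: pose=(-7,6,N); sL=40/41, sR=40/41; mL=60/41, mR=0; mL+mR=60/41 → advance +1; mR−mL=-60/41 → turn -1·90°
n=1: pose=(-7,7,E); sL=20/29, sR=100/61; mL=2670/1769, mR=1680/1769; mL+mR=150/61 → advance +1; mR−mL=-990/1769 → turn -1·90°
n=2: pose=(-6,7,S); sL=40/37, sR=200/173; mL=10620/6401, mR=480/6401; mL+mR=300/173 → advance +1; mR−mL=-10140/6401 → turn -1·90°
n=3: pose=(-6,6,W); sL=2, sR=25/32; mL=153/64, mR=-39/32; mL+mR=75/64 → advance +1; mR−mL=-231/64 → turn -1·90°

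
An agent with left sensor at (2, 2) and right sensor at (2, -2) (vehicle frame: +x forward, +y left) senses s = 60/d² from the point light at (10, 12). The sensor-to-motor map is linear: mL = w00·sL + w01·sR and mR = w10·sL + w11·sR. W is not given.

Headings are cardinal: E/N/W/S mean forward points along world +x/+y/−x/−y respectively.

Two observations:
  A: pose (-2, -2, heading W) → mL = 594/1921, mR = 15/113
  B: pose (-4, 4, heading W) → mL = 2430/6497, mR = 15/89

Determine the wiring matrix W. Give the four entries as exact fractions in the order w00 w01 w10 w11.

1 1 1 0

obs A: pose=(-2,-2,W) → sL=15/113, sR=3/17, mL=594/1921, mR=15/113
obs B: pose=(-4,4,W) → sL=15/89, sR=15/73, mL=2430/6497, mR=15/89
sensor matrix S = [[15/113, 3/17], [15/89, 15/73]]; det S = -30780/12480737
solve [mL_A; mL_B] = S·[w00; w01] and [mR_A; mR_B] = S·[w10; w11]:
  w00 = 1, w01 = 1, w10 = 1, w11 = 0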